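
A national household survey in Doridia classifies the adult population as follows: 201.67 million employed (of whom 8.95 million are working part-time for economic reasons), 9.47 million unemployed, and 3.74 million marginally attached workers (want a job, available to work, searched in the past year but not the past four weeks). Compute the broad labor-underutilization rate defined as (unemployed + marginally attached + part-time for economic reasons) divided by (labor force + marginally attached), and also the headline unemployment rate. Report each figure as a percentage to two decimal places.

Labor force = 201.67 + 9.47 = 211.14 million.
Numerator = 9.47 + 3.74 + 8.95 = 22.16 million.
Denominator = 211.14 + 3.74 = 214.88 million.
Broad rate = 22.16 / 214.88 = 10.31%.
Headline unemployment rate = 9.47 / 211.14 = 4.49%.

Broad underutilization rate ≈ 10.31%; headline unemployment rate ≈ 4.49%.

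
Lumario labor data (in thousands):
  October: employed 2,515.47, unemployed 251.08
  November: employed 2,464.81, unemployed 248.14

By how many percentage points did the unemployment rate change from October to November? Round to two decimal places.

October: labor force = 2,515.47 + 251.08 = 2,766.55; u = 251.08/2,766.55 = 9.08%.
November: labor force = 2,464.81 + 248.14 = 2,712.95; u = 248.14/2,712.95 = 9.15%.
Change = 9.15% − 9.08% = +0.07 pp.

The unemployment rate changed by +0.07 percentage points.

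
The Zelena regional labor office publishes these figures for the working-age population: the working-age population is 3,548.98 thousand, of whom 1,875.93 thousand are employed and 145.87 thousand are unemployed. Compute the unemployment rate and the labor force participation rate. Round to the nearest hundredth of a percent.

Unemployment rate ≈ 7.21%; labor force participation rate ≈ 56.97%.

Labor force = employed + unemployed = 1,875.93 + 145.87 = 2,021.80 thousand.
Unemployment rate = 145.87 / 2,021.80 = 7.21%.
Labor force participation rate = 2,021.80 / 3,548.98 = 56.97%.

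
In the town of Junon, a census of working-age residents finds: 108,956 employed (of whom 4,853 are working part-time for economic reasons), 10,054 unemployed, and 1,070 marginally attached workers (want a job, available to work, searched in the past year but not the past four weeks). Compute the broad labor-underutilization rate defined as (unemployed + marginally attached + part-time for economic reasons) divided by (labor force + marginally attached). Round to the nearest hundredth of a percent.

Broad underutilization rate ≈ 13.31%.

Labor force = 108,956 + 10,054 = 119,010.
Numerator = 10,054 + 1,070 + 4,853 = 15,977.
Denominator = 119,010 + 1,070 = 120,080.
Broad rate = 15,977 / 120,080 = 13.31%.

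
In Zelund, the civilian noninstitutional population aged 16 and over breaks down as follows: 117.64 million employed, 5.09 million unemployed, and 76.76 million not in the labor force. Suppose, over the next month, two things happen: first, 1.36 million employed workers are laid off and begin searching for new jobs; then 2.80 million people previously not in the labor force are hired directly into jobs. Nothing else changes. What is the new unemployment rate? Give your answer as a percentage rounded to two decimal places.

New unemployment rate ≈ 5.14%.

Initially, labor force = 117.64 + 5.09 = 122.73 million, so u = 5.09/122.73 = 4.15%.
After the first change, employed falls and unemployed rises by 1.36; labor force unchanged → E = 116.28, U = 6.45, labor force = 122.73 million.
After the second change, employed and labor force both rise by 2.80; unemployed unchanged → E = 119.08, U = 6.45, labor force = 125.53 million.
New unemployment rate = 6.45 / 125.53 = 5.14%.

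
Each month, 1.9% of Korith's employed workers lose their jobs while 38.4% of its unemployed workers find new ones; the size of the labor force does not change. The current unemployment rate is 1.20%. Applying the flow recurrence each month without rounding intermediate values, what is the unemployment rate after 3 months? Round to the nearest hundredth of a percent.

Unemployment rate after three months ≈ 3.97%.

With a fixed labor force, u_{t+1} = u_t + s·(1−u_t) − f·u_t = u_t·(1−s−f) + s.
Here 1−s−f = 0.597 and s = 0.019.
u_1 = 0.012000 × 0.597 + 0.019 = 0.026164.
u_2 = 0.026164 × 0.597 + 0.019 = 0.034620.
u_3 = 0.034620 × 0.597 + 0.019 = 0.039668.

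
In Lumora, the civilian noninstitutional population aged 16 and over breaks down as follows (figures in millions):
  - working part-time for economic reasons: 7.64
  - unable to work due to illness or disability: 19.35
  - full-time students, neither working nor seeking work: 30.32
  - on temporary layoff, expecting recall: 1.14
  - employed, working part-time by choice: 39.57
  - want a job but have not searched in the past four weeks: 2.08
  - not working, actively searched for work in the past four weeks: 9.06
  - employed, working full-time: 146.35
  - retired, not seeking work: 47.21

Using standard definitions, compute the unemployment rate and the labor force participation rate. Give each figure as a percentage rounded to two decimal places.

Employed = 7.64 + 39.57 + 146.35 = 193.56 million (anyone who worked, including part-time for economic reasons, counts as employed).
Unemployed = 1.14 + 9.06 = 10.20 million (jobless and actively searching, or on temporary layoff).
Labor force = 193.56 + 10.20 = 203.76 million.
Not in labor force = 19.35 + 30.32 + 2.08 + 47.21 = 98.96 million (those not working and not actively searching are outside the labor force — including those who want a job but have given up searching).
Civilian working-age population = 203.76 + 98.96 = 302.72 million.
Unemployment rate = 10.20 / 203.76 = 5.01%.
Labor force participation rate = 203.76 / 302.72 = 67.31%.

Unemployment rate ≈ 5.01%; labor force participation rate ≈ 67.31%.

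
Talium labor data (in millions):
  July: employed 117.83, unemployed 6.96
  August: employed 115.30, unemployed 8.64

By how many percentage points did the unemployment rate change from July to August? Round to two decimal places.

The unemployment rate changed by +1.39 percentage points.

July: labor force = 117.83 + 6.96 = 124.79; u = 6.96/124.79 = 5.58%.
August: labor force = 115.30 + 8.64 = 123.94; u = 8.64/123.94 = 6.97%.
Change = 6.97% − 5.58% = +1.39 pp.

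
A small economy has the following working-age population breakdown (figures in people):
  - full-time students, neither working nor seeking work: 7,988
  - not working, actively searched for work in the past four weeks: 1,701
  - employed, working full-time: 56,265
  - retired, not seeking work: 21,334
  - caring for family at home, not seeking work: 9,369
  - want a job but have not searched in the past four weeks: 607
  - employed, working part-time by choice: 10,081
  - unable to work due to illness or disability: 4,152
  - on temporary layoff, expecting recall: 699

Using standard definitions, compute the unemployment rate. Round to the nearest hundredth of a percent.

Employed = 56,265 + 10,081 = 66,346.
Unemployed = 1,701 + 699 = 2,400 (jobless and actively searching, or on temporary layoff).
Labor force = 66,346 + 2,400 = 68,746.
Unemployment rate = 2,400 / 68,746 = 3.49%.

Unemployment rate ≈ 3.49%.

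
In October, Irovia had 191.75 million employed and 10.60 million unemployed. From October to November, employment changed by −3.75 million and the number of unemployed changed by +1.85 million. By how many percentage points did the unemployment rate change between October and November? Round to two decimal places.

October: labor force = 191.75 + 10.60 = 202.35; u = 10.60/202.35 = 5.24%.
November: labor force = 188.00 + 12.45 = 200.45; u = 12.45/200.45 = 6.21%.
Change = 6.21% − 5.24% = +0.97 pp.

The unemployment rate changed by +0.97 percentage points.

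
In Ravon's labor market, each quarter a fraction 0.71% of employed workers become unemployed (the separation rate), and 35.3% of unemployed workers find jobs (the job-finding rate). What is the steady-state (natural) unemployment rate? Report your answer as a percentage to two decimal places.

At steady state the flows balance: s·E = f·U, so U/(E+U) = s/(s+f).
u* = 0.71 / (0.71 + 35.3) = 0.71 / 36.01 = 1.97%.

Steady-state unemployment rate ≈ 1.97%.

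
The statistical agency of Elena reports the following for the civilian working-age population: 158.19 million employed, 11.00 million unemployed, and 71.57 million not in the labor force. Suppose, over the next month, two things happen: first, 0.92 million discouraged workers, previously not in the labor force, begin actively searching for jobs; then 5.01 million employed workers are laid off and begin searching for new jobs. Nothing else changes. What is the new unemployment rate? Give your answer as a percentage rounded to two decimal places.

Initially, labor force = 158.19 + 11.00 = 169.19 million, so u = 11.00/169.19 = 6.50%.
After the first change, unemployed and labor force both rise by 0.92 → E = 158.19, U = 11.92, labor force = 170.11 million.
After the second change, employed falls and unemployed rises by 5.01; labor force unchanged → E = 153.18, U = 16.93, labor force = 170.11 million.
New unemployment rate = 16.93 / 170.11 = 9.95%.

New unemployment rate ≈ 9.95%.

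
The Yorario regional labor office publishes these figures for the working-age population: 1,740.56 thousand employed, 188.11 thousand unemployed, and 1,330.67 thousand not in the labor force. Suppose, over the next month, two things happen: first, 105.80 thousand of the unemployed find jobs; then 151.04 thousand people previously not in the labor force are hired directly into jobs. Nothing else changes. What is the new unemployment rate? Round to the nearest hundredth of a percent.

Initially, labor force = 1,740.56 + 188.11 = 1,928.67 thousand, so u = 188.11/1,928.67 = 9.75%.
After the first change, unemployed falls and employed rises by 105.80; labor force unchanged → E = 1,846.36, U = 82.31, labor force = 1,928.67 thousand.
After the second change, employed and labor force both rise by 151.04; unemployed unchanged → E = 1,997.40, U = 82.31, labor force = 2,079.71 thousand.
New unemployment rate = 82.31 / 2,079.71 = 3.96%.

New unemployment rate ≈ 3.96%.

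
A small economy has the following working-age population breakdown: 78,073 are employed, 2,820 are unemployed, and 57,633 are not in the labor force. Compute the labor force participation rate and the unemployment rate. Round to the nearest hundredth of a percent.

Labor force = employed + unemployed = 78,073 + 2,820 = 80,893.
Working-age population = 80,893 + 57,633 = 138,526.
Unemployment rate = 2,820 / 80,893 = 3.49%.
Labor force participation rate = 80,893 / 138,526 = 58.40%.

Labor force participation rate ≈ 58.40%; unemployment rate ≈ 3.49%.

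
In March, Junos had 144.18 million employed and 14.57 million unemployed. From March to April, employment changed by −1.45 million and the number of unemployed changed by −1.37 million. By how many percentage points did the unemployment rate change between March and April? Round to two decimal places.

The unemployment rate changed by −0.71 percentage points.

March: labor force = 144.18 + 14.57 = 158.75; u = 14.57/158.75 = 9.18%.
April: labor force = 142.73 + 13.20 = 155.93; u = 13.20/155.93 = 8.47%.
Change = 8.47% − 9.18% = −0.71 pp.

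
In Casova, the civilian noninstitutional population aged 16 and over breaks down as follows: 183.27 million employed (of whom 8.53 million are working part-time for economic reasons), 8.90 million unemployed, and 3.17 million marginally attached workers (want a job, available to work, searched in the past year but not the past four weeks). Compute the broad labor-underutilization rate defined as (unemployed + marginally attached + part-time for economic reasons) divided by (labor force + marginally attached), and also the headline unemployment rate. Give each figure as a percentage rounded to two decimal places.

Labor force = 183.27 + 8.90 = 192.17 million.
Numerator = 8.90 + 3.17 + 8.53 = 20.60 million.
Denominator = 192.17 + 3.17 = 195.34 million.
Broad rate = 20.60 / 195.34 = 10.55%.
Headline unemployment rate = 8.90 / 192.17 = 4.63%.

Broad underutilization rate ≈ 10.55%; headline unemployment rate ≈ 4.63%.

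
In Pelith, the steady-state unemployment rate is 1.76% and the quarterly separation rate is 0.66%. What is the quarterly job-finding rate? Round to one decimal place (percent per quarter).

From u* = s/(s+f): f = s·(1−u)/u.
f = 0.66 × (1 − 0.0176) / 0.0176 = 0.6484 / 0.0176 ≈ 36.8% per quarter.

Job-finding rate ≈ 36.8% per quarter.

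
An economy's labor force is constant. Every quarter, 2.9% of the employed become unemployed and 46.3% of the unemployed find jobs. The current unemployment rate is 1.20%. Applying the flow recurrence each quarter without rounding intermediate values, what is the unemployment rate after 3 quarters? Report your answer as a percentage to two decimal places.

With a fixed labor force, u_{t+1} = u_t + s·(1−u_t) − f·u_t = u_t·(1−s−f) + s.
Here 1−s−f = 0.508 and s = 0.029.
u_1 = 0.012000 × 0.508 + 0.029 = 0.035096.
u_2 = 0.035096 × 0.508 + 0.029 = 0.046829.
u_3 = 0.046829 × 0.508 + 0.029 = 0.052789.

Unemployment rate after three quarters ≈ 5.28%.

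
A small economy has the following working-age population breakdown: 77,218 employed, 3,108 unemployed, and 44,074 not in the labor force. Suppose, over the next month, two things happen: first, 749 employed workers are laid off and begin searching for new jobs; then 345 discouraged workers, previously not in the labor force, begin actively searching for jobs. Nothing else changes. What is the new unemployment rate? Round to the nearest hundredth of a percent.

Initially, labor force = 77,218 + 3,108 = 80,326, so u = 3,108/80,326 = 3.87%.
After the first change, employed falls and unemployed rises by 749; labor force unchanged → E = 76,469, U = 3,857, labor force = 80,326.
After the second change, unemployed and labor force both rise by 345 → E = 76,469, U = 4,202, labor force = 80,671.
New unemployment rate = 4,202 / 80,671 = 5.21%.

New unemployment rate ≈ 5.21%.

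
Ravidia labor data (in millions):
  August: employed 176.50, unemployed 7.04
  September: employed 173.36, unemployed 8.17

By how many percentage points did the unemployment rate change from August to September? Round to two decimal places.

The unemployment rate changed by +0.66 percentage points.

August: labor force = 176.50 + 7.04 = 183.54; u = 7.04/183.54 = 3.84%.
September: labor force = 173.36 + 8.17 = 181.53; u = 8.17/181.53 = 4.50%.
Change = 4.50% − 3.84% = +0.66 pp.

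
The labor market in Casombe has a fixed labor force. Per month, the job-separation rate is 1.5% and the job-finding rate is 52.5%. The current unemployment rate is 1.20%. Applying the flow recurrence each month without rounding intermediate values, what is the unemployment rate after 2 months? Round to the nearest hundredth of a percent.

With a fixed labor force, u_{t+1} = u_t + s·(1−u_t) − f·u_t = u_t·(1−s−f) + s.
Here 1−s−f = 0.460 and s = 0.015.
u_1 = 0.012000 × 0.460 + 0.015 = 0.020520.
u_2 = 0.020520 × 0.460 + 0.015 = 0.024439.

Unemployment rate after two months ≈ 2.44%.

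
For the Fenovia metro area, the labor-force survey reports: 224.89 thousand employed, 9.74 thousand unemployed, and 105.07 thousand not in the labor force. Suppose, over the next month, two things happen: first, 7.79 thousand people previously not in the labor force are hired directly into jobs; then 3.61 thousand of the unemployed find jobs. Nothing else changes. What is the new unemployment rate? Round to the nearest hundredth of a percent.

Initially, labor force = 224.89 + 9.74 = 234.63 thousand, so u = 9.74/234.63 = 4.15%.
After the first change, employed and labor force both rise by 7.79; unemployed unchanged → E = 232.68, U = 9.74, labor force = 242.42 thousand.
After the second change, unemployed falls and employed rises by 3.61; labor force unchanged → E = 236.29, U = 6.13, labor force = 242.42 thousand.
New unemployment rate = 6.13 / 242.42 = 2.53%.

New unemployment rate ≈ 2.53%.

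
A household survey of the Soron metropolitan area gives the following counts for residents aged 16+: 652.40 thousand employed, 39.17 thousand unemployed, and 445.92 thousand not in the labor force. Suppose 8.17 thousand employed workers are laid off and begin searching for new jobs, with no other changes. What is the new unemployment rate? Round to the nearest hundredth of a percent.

New unemployment rate ≈ 6.85%.

Initially, labor force = 652.40 + 39.17 = 691.57 thousand, so u = 39.17/691.57 = 5.66%.
After the change, employed falls and unemployed rises by 8.17; labor force unchanged → E = 644.23, U = 47.34, labor force = 691.57 thousand.
New unemployment rate = 47.34 / 691.57 = 6.85%.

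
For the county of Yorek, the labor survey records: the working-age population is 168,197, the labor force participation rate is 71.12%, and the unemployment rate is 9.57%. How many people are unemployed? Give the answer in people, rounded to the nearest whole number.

Labor force = 0.7112 × 168,197 = 119,622.
Unemployed = 0.0957 × 119,622 ≈ 11,448.

About 11,448 are unemployed.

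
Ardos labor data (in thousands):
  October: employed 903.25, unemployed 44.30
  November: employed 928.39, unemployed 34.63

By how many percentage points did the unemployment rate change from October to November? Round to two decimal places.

October: labor force = 903.25 + 44.30 = 947.55; u = 44.30/947.55 = 4.68%.
November: labor force = 928.39 + 34.63 = 963.02; u = 34.63/963.02 = 3.60%.
Change = 3.60% − 4.68% = −1.08 pp.

The unemployment rate changed by −1.08 percentage points.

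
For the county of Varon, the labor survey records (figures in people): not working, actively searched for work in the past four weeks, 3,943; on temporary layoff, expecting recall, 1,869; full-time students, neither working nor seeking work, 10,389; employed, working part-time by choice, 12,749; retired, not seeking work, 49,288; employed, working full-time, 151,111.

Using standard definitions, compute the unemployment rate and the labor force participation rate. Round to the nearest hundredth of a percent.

Employed = 12,749 + 151,111 = 163,860.
Unemployed = 3,943 + 1,869 = 5,812 (jobless and actively searching, or on temporary layoff).
Labor force = 163,860 + 5,812 = 169,672.
Not in labor force = 10,389 + 49,288 = 59,677 (those not working and not actively searching are outside the labor force).
Civilian working-age population = 169,672 + 59,677 = 229,349.
Unemployment rate = 5,812 / 169,672 = 3.43%.
Labor force participation rate = 169,672 / 229,349 = 73.98%.

Unemployment rate ≈ 3.43%; labor force participation rate ≈ 73.98%.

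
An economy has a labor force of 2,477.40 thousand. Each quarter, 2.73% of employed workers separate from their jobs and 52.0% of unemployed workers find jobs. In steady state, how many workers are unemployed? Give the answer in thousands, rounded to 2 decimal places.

About 123.58 thousand are unemployed in steady state.

Steady-state unemployment rate u* = s/(s+f) = 2.73/(2.73+52.0) = 0.049881.
Unemployed = u* × labor force = 0.049881 × 2,477.40 ≈ 123.58 thousand.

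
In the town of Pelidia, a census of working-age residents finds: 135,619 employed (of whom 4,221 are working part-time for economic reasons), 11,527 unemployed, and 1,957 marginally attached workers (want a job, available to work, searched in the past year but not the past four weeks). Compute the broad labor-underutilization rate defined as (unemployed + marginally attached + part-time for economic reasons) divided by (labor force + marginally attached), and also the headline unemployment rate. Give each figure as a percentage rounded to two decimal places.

Broad underutilization rate ≈ 11.87%; headline unemployment rate ≈ 7.83%.

Labor force = 135,619 + 11,527 = 147,146.
Numerator = 11,527 + 1,957 + 4,221 = 17,705.
Denominator = 147,146 + 1,957 = 149,103.
Broad rate = 17,705 / 149,103 = 11.87%.
Headline unemployment rate = 11,527 / 147,146 = 7.83%.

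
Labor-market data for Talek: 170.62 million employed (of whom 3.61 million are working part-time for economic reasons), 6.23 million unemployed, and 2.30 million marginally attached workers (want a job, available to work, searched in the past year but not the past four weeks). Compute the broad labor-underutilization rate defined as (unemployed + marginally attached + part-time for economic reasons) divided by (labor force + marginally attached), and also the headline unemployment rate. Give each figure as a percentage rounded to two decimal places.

Labor force = 170.62 + 6.23 = 176.85 million.
Numerator = 6.23 + 2.30 + 3.61 = 12.14 million.
Denominator = 176.85 + 2.30 = 179.15 million.
Broad rate = 12.14 / 179.15 = 6.78%.
Headline unemployment rate = 6.23 / 176.85 = 3.52%.

Broad underutilization rate ≈ 6.78%; headline unemployment rate ≈ 3.52%.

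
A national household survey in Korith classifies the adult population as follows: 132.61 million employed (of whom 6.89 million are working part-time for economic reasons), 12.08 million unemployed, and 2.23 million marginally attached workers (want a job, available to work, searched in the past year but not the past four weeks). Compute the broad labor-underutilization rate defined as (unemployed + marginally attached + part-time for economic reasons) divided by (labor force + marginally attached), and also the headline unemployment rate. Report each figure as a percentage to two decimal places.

Broad underutilization rate ≈ 14.43%; headline unemployment rate ≈ 8.35%.

Labor force = 132.61 + 12.08 = 144.69 million.
Numerator = 12.08 + 2.23 + 6.89 = 21.20 million.
Denominator = 144.69 + 2.23 = 146.92 million.
Broad rate = 21.20 / 146.92 = 14.43%.
Headline unemployment rate = 12.08 / 144.69 = 8.35%.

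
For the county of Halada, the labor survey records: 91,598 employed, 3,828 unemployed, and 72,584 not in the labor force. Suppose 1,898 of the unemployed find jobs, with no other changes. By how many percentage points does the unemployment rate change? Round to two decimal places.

The unemployment rate changes by −1.99 percentage points.

Initially, labor force = 91,598 + 3,828 = 95,426, so u = 3,828/95,426 = 4.01%.
After the change, unemployed falls and employed rises by 1,898; labor force unchanged → E = 93,496, U = 1,930, labor force = 95,426.
New unemployment rate = 1,930 / 95,426 = 2.02%.
Change = 2.02% − 4.01% = −1.99 percentage points.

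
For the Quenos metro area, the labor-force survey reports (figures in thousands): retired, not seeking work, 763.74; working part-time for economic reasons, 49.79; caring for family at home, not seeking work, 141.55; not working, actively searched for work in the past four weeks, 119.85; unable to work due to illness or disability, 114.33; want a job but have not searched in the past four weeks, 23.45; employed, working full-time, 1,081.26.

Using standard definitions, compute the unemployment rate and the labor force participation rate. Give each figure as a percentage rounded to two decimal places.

Employed = 49.79 + 1,081.26 = 1,131.05 thousand (anyone who worked, including part-time for economic reasons, counts as employed).
Unemployed = 119.85 thousand.
Labor force = 1,131.05 + 119.85 = 1,250.90 thousand.
Not in labor force = 763.74 + 141.55 + 114.33 + 23.45 = 1,043.07 thousand (those not working and not actively searching are outside the labor force — including those who want a job but have given up searching).
Civilian working-age population = 1,250.90 + 1,043.07 = 2,293.97 thousand.
Unemployment rate = 119.85 / 1,250.90 = 9.58%.
Labor force participation rate = 1,250.90 / 2,293.97 = 54.53%.

Unemployment rate ≈ 9.58%; labor force participation rate ≈ 54.53%.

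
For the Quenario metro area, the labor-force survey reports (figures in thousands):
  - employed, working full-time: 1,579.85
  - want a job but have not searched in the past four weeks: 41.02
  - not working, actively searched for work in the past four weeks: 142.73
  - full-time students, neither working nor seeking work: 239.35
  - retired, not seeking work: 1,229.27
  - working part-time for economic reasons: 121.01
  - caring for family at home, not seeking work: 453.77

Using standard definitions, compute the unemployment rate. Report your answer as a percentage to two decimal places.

Employed = 1,579.85 + 121.01 = 1,700.86 thousand (anyone who worked, including part-time for economic reasons, counts as employed).
Unemployed = 142.73 thousand.
Labor force = 1,700.86 + 142.73 = 1,843.59 thousand.
Unemployment rate = 142.73 / 1,843.59 = 7.74%.

Unemployment rate ≈ 7.74%.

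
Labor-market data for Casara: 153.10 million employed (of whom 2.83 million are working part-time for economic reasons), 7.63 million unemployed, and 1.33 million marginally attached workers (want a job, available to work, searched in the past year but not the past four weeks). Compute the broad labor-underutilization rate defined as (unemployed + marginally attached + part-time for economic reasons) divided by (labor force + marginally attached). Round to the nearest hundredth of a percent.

Broad underutilization rate ≈ 7.28%.

Labor force = 153.10 + 7.63 = 160.73 million.
Numerator = 7.63 + 1.33 + 2.83 = 11.79 million.
Denominator = 160.73 + 1.33 = 162.06 million.
Broad rate = 11.79 / 162.06 = 7.28%.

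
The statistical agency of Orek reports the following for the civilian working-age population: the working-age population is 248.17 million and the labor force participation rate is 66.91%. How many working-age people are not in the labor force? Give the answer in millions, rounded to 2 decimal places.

Share not in the labor force = 1 − 0.6691 = 0.3309.
Not in labor force = 0.3309 × 248.17 ≈ 82.12 million.

About 82.12 million are not in the labor force.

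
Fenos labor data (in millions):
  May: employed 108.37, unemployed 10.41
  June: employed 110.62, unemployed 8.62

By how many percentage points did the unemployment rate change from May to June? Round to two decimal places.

The unemployment rate changed by −1.53 percentage points.

May: labor force = 108.37 + 10.41 = 118.78; u = 10.41/118.78 = 8.76%.
June: labor force = 110.62 + 8.62 = 119.24; u = 8.62/119.24 = 7.23%.
Change = 7.23% − 8.76% = −1.53 pp.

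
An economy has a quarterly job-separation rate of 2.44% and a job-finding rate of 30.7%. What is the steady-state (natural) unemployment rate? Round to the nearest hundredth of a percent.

Steady-state unemployment rate ≈ 7.36%.

At steady state the flows balance: s·E = f·U, so U/(E+U) = s/(s+f).
u* = 2.44 / (2.44 + 30.7) = 2.44 / 33.14 = 7.36%.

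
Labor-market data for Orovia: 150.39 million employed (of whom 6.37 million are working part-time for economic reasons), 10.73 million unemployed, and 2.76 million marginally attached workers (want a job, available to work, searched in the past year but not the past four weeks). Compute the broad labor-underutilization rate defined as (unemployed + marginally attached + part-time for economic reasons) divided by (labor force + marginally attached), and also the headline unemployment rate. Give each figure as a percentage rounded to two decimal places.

Broad underutilization rate ≈ 12.12%; headline unemployment rate ≈ 6.66%.

Labor force = 150.39 + 10.73 = 161.12 million.
Numerator = 10.73 + 2.76 + 6.37 = 19.86 million.
Denominator = 161.12 + 2.76 = 163.88 million.
Broad rate = 19.86 / 163.88 = 12.12%.
Headline unemployment rate = 10.73 / 161.12 = 6.66%.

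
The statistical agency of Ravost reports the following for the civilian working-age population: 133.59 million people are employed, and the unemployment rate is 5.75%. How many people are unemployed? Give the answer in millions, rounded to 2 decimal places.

Let U be the number unemployed. The labor force is E + U, and U/(E+U) = 0.0575.
So U = 0.0575 × 133.59 / (1 − 0.0575) = 7.6814 / 0.9425 ≈ 8.15 million.

About 8.15 million are unemployed.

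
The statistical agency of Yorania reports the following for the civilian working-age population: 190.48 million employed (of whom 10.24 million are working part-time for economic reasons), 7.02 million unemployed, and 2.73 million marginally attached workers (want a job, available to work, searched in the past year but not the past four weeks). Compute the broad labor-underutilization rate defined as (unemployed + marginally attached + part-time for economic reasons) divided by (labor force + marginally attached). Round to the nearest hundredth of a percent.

Labor force = 190.48 + 7.02 = 197.50 million.
Numerator = 7.02 + 2.73 + 10.24 = 19.99 million.
Denominator = 197.50 + 2.73 = 200.23 million.
Broad rate = 19.99 / 200.23 = 9.98%.

Broad underutilization rate ≈ 9.98%.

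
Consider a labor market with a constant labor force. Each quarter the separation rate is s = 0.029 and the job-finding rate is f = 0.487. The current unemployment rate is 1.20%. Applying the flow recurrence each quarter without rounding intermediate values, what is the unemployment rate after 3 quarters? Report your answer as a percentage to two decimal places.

With a fixed labor force, u_{t+1} = u_t + s·(1−u_t) − f·u_t = u_t·(1−s−f) + s.
Here 1−s−f = 0.484 and s = 0.029.
u_1 = 0.012000 × 0.484 + 0.029 = 0.034808.
u_2 = 0.034808 × 0.484 + 0.029 = 0.045847.
u_3 = 0.045847 × 0.484 + 0.029 = 0.051190.

Unemployment rate after three quarters ≈ 5.12%.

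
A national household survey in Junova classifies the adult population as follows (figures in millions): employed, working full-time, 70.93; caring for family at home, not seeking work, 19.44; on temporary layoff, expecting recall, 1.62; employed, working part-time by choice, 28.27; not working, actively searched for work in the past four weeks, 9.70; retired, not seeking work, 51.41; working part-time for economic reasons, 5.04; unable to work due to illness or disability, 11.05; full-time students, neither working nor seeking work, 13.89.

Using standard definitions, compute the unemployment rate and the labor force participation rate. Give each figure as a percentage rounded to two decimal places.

Employed = 70.93 + 28.27 + 5.04 = 104.24 million (anyone who worked, including part-time for economic reasons, counts as employed).
Unemployed = 1.62 + 9.70 = 11.32 million (jobless and actively searching, or on temporary layoff).
Labor force = 104.24 + 11.32 = 115.56 million.
Not in labor force = 19.44 + 51.41 + 11.05 + 13.89 = 95.79 million (those not working and not actively searching are outside the labor force).
Civilian working-age population = 115.56 + 95.79 = 211.35 million.
Unemployment rate = 11.32 / 115.56 = 9.80%.
Labor force participation rate = 115.56 / 211.35 = 54.68%.

Unemployment rate ≈ 9.80%; labor force participation rate ≈ 54.68%.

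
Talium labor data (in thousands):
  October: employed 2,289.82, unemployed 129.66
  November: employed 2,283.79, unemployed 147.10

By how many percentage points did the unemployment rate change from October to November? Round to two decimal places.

The unemployment rate changed by +0.69 percentage points.

October: labor force = 2,289.82 + 129.66 = 2,419.48; u = 129.66/2,419.48 = 5.36%.
November: labor force = 2,283.79 + 147.10 = 2,430.89; u = 147.10/2,430.89 = 6.05%.
Change = 6.05% − 5.36% = +0.69 pp.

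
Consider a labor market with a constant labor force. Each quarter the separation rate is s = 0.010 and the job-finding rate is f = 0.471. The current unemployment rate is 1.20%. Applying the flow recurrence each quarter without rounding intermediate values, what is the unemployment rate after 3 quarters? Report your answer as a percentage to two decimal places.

Unemployment rate after three quarters ≈ 1.96%.

With a fixed labor force, u_{t+1} = u_t + s·(1−u_t) − f·u_t = u_t·(1−s−f) + s.
Here 1−s−f = 0.519 and s = 0.010.
u_1 = 0.012000 × 0.519 + 0.010 = 0.016228.
u_2 = 0.016228 × 0.519 + 0.010 = 0.018422.
u_3 = 0.018422 × 0.519 + 0.010 = 0.019561.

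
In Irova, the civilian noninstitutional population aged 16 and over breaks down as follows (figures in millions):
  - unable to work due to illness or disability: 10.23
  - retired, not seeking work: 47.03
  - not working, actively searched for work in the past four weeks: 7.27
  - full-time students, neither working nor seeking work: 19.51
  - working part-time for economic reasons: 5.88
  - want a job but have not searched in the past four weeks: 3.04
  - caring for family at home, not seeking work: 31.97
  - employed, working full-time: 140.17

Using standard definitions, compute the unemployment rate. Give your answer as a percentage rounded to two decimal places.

Unemployment rate ≈ 4.74%.

Employed = 5.88 + 140.17 = 146.05 million (anyone who worked, including part-time for economic reasons, counts as employed).
Unemployed = 7.27 million.
Labor force = 146.05 + 7.27 = 153.32 million.
Unemployment rate = 7.27 / 153.32 = 4.74%.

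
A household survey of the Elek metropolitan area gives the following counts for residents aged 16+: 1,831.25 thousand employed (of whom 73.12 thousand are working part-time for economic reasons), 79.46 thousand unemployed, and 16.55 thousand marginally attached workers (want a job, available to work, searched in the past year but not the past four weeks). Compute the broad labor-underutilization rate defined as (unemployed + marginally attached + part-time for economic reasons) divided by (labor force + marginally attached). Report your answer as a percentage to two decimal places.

Labor force = 1,831.25 + 79.46 = 1,910.71 thousand.
Numerator = 79.46 + 16.55 + 73.12 = 169.13 thousand.
Denominator = 1,910.71 + 16.55 = 1,927.26 thousand.
Broad rate = 169.13 / 1,927.26 = 8.78%.

Broad underutilization rate ≈ 8.78%.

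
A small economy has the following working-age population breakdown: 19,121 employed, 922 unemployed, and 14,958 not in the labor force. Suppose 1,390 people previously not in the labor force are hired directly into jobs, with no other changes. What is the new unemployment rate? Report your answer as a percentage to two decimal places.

New unemployment rate ≈ 4.30%.

Initially, labor force = 19,121 + 922 = 20,043, so u = 922/20,043 = 4.60%.
After the change, employed and labor force both rise by 1,390; unemployed unchanged → E = 20,511, U = 922, labor force = 21,433.
New unemployment rate = 922 / 21,433 = 4.30%.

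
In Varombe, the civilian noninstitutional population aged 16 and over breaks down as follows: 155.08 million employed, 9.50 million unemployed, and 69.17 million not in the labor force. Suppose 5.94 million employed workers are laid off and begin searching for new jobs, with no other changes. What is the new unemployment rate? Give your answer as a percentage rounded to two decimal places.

New unemployment rate ≈ 9.38%.

Initially, labor force = 155.08 + 9.50 = 164.58 million, so u = 9.50/164.58 = 5.77%.
After the change, employed falls and unemployed rises by 5.94; labor force unchanged → E = 149.14, U = 15.44, labor force = 164.58 million.
New unemployment rate = 15.44 / 164.58 = 9.38%.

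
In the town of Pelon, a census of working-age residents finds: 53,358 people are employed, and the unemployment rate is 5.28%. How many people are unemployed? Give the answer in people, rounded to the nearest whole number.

About 2,974 are unemployed.

Let U be the number unemployed. The labor force is E + U, and U/(E+U) = 0.0528.
So U = 0.0528 × 53,358 / (1 − 0.0528) = 2817.30 / 0.9472 ≈ 2,974.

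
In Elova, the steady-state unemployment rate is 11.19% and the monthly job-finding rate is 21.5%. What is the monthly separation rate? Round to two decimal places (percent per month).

Separation rate ≈ 2.71% per month.

From u* = s/(s+f): s = u·f/(1−u).
s = 0.1119 × 21.5 / (1 − 0.1119) = 2.4059 / 0.8881 ≈ 2.71% per month.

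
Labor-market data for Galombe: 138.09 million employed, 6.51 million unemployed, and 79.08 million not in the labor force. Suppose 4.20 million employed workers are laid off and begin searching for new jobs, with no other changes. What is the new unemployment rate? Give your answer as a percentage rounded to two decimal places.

Initially, labor force = 138.09 + 6.51 = 144.60 million, so u = 6.51/144.60 = 4.50%.
After the change, employed falls and unemployed rises by 4.20; labor force unchanged → E = 133.89, U = 10.71, labor force = 144.60 million.
New unemployment rate = 10.71 / 144.60 = 7.41%.

New unemployment rate ≈ 7.41%.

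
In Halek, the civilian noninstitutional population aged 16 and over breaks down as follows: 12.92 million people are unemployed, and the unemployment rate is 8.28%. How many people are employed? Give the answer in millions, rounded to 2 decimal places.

About 143.12 million are employed.

Labor force = U / u = 12.92 / 0.0828 ≈ 156.04 million.
Employed = labor force − unemployed = 156.04 − 12.92 = 143.12 million.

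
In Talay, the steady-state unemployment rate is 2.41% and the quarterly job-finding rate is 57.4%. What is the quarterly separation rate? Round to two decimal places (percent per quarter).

From u* = s/(s+f): s = u·f/(1−u).
s = 0.0241 × 57.4 / (1 − 0.0241) = 1.3833 / 0.9759 ≈ 1.42% per quarter.

Separation rate ≈ 1.42% per quarter.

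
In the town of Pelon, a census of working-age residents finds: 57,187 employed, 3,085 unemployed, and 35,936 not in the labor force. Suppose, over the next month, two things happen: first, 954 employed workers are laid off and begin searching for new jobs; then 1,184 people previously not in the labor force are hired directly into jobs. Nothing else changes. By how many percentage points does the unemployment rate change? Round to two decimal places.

The unemployment rate changes by +1.45 percentage points.

Initially, labor force = 57,187 + 3,085 = 60,272, so u = 3,085/60,272 = 5.12%.
After the first change, employed falls and unemployed rises by 954; labor force unchanged → E = 56,233, U = 4,039, labor force = 60,272.
After the second change, employed and labor force both rise by 1,184; unemployed unchanged → E = 57,417, U = 4,039, labor force = 61,456.
New unemployment rate = 4,039 / 61,456 = 6.57%.
Change = 6.57% − 5.12% = +1.45 percentage points.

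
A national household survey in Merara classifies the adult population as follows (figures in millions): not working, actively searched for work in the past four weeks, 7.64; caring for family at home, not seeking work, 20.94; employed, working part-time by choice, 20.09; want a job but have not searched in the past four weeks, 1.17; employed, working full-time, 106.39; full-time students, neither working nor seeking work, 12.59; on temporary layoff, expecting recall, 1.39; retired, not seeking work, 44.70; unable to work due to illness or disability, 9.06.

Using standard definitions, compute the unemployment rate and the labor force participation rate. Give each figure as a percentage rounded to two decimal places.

Unemployment rate ≈ 6.66%; labor force participation rate ≈ 60.50%.

Employed = 20.09 + 106.39 = 126.48 million.
Unemployed = 7.64 + 1.39 = 9.03 million (jobless and actively searching, or on temporary layoff).
Labor force = 126.48 + 9.03 = 135.51 million.
Not in labor force = 20.94 + 1.17 + 12.59 + 44.70 + 9.06 = 88.46 million (those not working and not actively searching are outside the labor force — including those who want a job but have given up searching).
Civilian working-age population = 135.51 + 88.46 = 223.97 million.
Unemployment rate = 9.03 / 135.51 = 6.66%.
Labor force participation rate = 135.51 / 223.97 = 60.50%.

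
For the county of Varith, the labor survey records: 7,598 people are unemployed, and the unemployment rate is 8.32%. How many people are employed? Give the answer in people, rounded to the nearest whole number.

About 83,724 are employed.

Labor force = U / u = 7,598 / 0.0832 ≈ 91,322.
Employed = labor force − unemployed = 91,322 − 7,598 = 83,724.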